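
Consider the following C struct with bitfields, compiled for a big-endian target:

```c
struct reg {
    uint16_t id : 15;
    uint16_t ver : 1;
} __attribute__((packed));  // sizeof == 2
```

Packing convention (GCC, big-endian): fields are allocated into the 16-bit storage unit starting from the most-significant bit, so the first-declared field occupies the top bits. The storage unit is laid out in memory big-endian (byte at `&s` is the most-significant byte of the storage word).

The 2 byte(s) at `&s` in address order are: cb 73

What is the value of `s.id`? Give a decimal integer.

[0]=0xcb [1]=0x73 (big-endian) → word 0xcb73
id [1+:15] = (word>>1) & 0x7fff = 26041  ←
ver [0+:1] = (word>>0) & 0x1 = 1

26041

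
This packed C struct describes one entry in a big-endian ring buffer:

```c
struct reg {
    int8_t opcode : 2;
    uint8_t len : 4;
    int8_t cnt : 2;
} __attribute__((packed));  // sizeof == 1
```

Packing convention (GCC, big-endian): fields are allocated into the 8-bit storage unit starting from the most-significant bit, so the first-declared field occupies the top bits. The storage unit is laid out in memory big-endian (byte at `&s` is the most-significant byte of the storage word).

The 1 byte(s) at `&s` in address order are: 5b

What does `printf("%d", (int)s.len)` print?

[0]=0x5b (big-endian) → word 0x5b
opcode:2 @ bit 6 → (0x5b>>6)&0x3 = 0x1
len:4 @ bit 2 → (0x5b>>2)&0xf = 0x6  ←
cnt:2 @ bit 0 → (0x5b>>0)&0x3 = 0x3

6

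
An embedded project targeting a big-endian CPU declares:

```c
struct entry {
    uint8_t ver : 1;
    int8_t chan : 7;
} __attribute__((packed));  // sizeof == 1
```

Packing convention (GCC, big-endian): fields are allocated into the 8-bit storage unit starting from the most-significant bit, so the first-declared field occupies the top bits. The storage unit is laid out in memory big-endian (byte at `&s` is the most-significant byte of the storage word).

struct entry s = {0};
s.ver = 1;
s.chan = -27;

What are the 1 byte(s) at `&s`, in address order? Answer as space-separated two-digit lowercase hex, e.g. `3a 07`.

ver:1 = 1 → 0x1 << 7 → word 0x80
chan:7 = -27 → 0x65 << 0 → word 0xe5
word = 0xe5 → big-endian bytes:
  [0]=0xe5

e5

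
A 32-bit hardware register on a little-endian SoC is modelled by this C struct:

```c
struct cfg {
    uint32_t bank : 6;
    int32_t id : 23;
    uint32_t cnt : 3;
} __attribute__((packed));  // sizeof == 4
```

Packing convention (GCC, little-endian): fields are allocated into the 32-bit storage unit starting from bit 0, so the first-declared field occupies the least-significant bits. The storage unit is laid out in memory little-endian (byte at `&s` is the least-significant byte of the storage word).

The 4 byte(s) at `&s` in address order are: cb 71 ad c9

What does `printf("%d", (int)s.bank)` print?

11

[0]=0xcb [1]=0x71 [2]=0xad [3]=0xc9 (little-endian) → word 0xc9ad71cb
bank [0+:6] = (word>>0) & 0x3f = 11  ←
id [6+:23] = (word>>6) & 0x7fffff = 2536903
cnt [29+:3] = (word>>29) & 0x7 = 6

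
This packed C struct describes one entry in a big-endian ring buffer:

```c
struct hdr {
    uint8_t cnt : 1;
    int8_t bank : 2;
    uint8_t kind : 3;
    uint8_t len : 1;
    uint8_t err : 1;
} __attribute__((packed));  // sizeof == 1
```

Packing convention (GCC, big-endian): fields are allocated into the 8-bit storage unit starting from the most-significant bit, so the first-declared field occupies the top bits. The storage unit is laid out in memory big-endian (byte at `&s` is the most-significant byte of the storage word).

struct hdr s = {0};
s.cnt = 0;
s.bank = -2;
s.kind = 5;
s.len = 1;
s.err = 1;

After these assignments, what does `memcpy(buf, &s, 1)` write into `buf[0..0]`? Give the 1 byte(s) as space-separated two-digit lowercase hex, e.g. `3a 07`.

57

[7+:1] cnt=0 & 0x1 = 0x0; word=0x00
[5+:2] bank=-2 & 0x3 = 0x2; word=0x40
[2+:3] kind=5 & 0x7 = 0x5; word=0x54
[1+:1] len=1 & 0x1 = 0x1; word=0x56
[0+:1] err=1 & 0x1 = 0x1; word=0x57
word = 0x57 → big-endian bytes:
  [0]=0x57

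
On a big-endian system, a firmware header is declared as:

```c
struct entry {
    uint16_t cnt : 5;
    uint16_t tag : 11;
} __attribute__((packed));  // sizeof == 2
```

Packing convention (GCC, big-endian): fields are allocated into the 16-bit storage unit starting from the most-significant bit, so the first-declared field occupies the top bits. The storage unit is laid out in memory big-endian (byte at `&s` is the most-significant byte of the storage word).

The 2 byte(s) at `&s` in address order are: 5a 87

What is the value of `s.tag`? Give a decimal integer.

[0]=0x5a [1]=0x87 (big-endian) → word 0x5a87
cnt:5 @ bit 11 → (0x5a87>>11)&0x1f = 0xb
tag:11 @ bit 0 → (0x5a87>>0)&0x7ff = 0x287  ←

647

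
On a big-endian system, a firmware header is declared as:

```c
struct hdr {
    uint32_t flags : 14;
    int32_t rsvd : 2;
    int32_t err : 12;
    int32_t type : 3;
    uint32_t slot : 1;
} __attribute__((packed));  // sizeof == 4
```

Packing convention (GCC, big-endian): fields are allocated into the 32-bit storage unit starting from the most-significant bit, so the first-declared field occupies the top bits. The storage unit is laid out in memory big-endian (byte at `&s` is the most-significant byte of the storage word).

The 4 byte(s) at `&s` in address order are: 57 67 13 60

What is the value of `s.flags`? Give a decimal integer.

[0]=0x57 [1]=0x67 [2]=0x13 [3]=0x60 (big-endian) → word 0x57671360
flags:14 @ bit 18 → (0x57671360>>18)&0x3fff = 0x15d9  ←
rsvd:2 @ bit 16 → (0x57671360>>16)&0x3 = 0x3
err:12 @ bit 4 → (0x57671360>>4)&0xfff = 0x136
type:3 @ bit 1 → (0x57671360>>1)&0x7 = 0x0
slot:1 @ bit 0 → (0x57671360>>0)&0x1 = 0x0

5593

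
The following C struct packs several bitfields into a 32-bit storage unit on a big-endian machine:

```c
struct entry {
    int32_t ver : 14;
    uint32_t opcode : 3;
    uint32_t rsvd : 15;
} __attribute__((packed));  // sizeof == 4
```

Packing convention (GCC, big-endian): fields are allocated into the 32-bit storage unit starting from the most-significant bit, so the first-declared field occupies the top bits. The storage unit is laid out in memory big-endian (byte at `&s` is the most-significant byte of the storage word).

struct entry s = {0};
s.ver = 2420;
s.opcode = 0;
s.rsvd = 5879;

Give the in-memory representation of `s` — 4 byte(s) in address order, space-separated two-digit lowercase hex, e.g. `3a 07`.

ver:14 = 2420 → 0x974 << 18 → word 0x25d00000
opcode:3 = 0 → 0x0 << 15 → word 0x25d00000
rsvd:15 = 5879 → 0x16f7 << 0 → word 0x25d016f7
word = 0x25d016f7 → big-endian bytes:
  [0]=0x25  [1]=0xd0  [2]=0x16  [3]=0xf7

25 d0 16 f7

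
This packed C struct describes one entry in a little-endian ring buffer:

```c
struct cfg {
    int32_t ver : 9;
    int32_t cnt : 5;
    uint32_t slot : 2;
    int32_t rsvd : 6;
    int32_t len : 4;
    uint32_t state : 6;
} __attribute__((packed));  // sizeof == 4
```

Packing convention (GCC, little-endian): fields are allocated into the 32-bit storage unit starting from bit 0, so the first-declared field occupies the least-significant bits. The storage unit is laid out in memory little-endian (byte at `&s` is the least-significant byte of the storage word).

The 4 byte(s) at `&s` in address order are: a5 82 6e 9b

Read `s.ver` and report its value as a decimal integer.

[0]=0xa5 [1]=0x82 [2]=0x6e [3]=0x9b (little-endian) → word 0x9b6e82a5
ver [0+:9] = (word>>0) & 0x1ff = 165  ←
cnt [9+:5] = (word>>9) & 0x1f = 1
slot [14+:2] = (word>>14) & 0x3 = 2
rsvd [16+:6] = (word>>16) & 0x3f = 46
len [22+:4] = (word>>22) & 0xf = 13
state [26+:6] = (word>>26) & 0x3f = 38
ver signed 9b, MSB=0: value = 165

165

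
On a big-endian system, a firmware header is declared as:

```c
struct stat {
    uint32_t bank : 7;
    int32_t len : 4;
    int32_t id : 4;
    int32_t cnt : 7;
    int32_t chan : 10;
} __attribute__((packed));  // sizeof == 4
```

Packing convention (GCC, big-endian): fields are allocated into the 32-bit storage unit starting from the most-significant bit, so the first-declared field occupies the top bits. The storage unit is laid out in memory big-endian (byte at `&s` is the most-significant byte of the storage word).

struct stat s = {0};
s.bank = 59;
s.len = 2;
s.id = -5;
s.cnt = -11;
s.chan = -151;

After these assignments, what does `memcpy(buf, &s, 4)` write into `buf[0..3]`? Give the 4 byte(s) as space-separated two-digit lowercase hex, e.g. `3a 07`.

76 57 d7 69

bank (7b) val=59 bits=0x3b at bit 25: 0x76000000
len (4b) val=2 bits=0x2 at bit 21: 0x76400000
id (4b) val=-5 bits=0xb at bit 17: 0x76560000
cnt (7b) val=-11 bits=0x75 at bit 10: 0x7657d400
chan (10b) val=-151 bits=0x369 at bit 0: 0x7657d769
word = 0x7657d769 → big-endian bytes:
  [0]=0x76  [1]=0x57  [2]=0xd7  [3]=0x69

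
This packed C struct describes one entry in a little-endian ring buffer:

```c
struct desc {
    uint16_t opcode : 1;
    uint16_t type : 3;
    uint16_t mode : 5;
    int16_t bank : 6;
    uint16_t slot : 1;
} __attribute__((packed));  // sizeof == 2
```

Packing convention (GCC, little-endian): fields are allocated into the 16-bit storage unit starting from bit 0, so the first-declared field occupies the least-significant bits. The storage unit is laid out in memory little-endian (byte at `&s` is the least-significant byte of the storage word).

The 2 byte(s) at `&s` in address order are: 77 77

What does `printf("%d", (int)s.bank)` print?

-5

[0]=0x77 [1]=0x77 (little-endian) → word 0x7777
opcode [0+:1] = (word>>0) & 0x1 = 1
type [1+:3] = (word>>1) & 0x7 = 3
mode [4+:5] = (word>>4) & 0x1f = 23
bank [9+:6] = (word>>9) & 0x3f = 59  ←
slot [15+:1] = (word>>15) & 0x1 = 0
bank signed 6b, MSB=1: 59 - 64 = -5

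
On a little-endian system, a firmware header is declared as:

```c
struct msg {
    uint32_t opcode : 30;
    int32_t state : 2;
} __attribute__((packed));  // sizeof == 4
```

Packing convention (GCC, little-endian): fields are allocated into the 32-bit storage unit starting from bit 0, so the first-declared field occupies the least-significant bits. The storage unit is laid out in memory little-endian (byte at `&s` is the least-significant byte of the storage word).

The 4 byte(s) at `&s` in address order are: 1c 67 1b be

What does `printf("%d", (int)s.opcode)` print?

[0]=0x1c [1]=0x67 [2]=0x1b [3]=0xbe (little-endian) → word 0xbe1b671c
opcode:30 @ bit 0 → (0xbe1b671c>>0)&0x3fffffff = 0x3e1b671c  ←
state:2 @ bit 30 → (0xbe1b671c>>30)&0x3 = 0x2

1041983260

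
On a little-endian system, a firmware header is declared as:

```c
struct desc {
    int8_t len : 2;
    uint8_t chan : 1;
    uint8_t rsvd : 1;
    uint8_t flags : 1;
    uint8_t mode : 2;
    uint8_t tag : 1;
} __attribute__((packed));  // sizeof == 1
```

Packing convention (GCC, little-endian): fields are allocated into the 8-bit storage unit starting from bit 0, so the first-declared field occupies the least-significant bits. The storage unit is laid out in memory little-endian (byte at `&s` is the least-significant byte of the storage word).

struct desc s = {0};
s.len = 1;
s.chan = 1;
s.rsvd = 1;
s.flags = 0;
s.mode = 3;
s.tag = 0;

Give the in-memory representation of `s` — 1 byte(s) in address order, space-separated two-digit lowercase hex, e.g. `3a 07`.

6d

len (2b) val=1 bits=0x1 at bit 0: 0x01
chan (1b) val=1 bits=0x1 at bit 2: 0x05
rsvd (1b) val=1 bits=0x1 at bit 3: 0x0d
flags (1b) val=0 bits=0x0 at bit 4: 0x0d
mode (2b) val=3 bits=0x3 at bit 5: 0x6d
tag (1b) val=0 bits=0x0 at bit 7: 0x6d
word = 0x6d → little-endian bytes:
  [0]=0x6d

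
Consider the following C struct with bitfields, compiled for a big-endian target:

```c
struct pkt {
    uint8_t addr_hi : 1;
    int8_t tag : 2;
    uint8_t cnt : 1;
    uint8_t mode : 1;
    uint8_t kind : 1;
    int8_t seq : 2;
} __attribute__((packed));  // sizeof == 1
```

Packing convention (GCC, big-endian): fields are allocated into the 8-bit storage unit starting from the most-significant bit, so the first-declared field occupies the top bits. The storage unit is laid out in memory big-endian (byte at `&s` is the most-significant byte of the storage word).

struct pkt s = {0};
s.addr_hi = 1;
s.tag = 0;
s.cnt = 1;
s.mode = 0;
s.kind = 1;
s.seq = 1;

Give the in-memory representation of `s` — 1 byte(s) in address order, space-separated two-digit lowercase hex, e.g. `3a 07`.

[7+:1] addr_hi=1 & 0x1 = 0x1; word=0x80
[5+:2] tag=0 & 0x3 = 0x0; word=0x80
[4+:1] cnt=1 & 0x1 = 0x1; word=0x90
[3+:1] mode=0 & 0x1 = 0x0; word=0x90
[2+:1] kind=1 & 0x1 = 0x1; word=0x94
[0+:2] seq=1 & 0x3 = 0x1; word=0x95
word = 0x95 → big-endian bytes:
  [0]=0x95

95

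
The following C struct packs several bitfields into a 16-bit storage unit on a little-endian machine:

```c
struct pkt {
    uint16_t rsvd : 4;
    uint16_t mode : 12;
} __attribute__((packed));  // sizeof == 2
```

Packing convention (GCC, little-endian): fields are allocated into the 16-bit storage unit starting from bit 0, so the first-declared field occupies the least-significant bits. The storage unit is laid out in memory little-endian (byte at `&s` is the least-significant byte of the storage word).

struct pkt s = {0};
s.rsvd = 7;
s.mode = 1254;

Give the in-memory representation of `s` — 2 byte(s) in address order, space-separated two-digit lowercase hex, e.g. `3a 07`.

[0+:4] rsvd=7 & 0xf = 0x7; word=0x0007
[4+:12] mode=1254 & 0xfff = 0x4e6; word=0x4e67
word = 0x4e67 → little-endian bytes:
  [0]=0x67  [1]=0x4e

67 4e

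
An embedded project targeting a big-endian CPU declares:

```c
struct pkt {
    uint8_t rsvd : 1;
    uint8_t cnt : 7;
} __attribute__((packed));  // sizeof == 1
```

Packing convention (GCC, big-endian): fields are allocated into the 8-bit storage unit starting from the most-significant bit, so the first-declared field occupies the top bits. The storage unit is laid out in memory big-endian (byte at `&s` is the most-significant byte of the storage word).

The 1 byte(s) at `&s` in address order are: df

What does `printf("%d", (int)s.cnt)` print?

[0]=0xdf (big-endian) → word 0xdf
rsvd:1 @ bit 7 → (0xdf>>7)&0x1 = 0x1
cnt:7 @ bit 0 → (0xdf>>0)&0x7f = 0x5f  ←

95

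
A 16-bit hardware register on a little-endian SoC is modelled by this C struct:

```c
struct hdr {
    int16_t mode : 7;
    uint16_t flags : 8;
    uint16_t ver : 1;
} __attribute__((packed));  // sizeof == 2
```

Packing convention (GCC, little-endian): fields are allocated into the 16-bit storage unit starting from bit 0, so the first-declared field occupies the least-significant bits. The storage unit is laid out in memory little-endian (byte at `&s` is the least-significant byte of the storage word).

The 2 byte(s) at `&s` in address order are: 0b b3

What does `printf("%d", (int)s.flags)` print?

102

[0]=0x0b [1]=0xb3 (little-endian) → word 0xb30b
mode:7 @ bit 0 → (0xb30b>>0)&0x7f = 0xb
flags:8 @ bit 7 → (0xb30b>>7)&0xff = 0x66  ←
ver:1 @ bit 15 → (0xb30b>>15)&0x1 = 0x1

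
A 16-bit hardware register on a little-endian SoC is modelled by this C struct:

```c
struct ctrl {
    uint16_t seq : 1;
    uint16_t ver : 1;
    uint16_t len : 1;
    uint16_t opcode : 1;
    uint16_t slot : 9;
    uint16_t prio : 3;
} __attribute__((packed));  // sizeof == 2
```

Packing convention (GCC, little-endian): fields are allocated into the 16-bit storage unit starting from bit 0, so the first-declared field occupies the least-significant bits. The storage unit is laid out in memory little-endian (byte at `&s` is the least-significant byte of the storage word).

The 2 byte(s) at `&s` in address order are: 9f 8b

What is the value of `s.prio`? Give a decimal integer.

4

[0]=0x9f [1]=0x8b (little-endian) → word 0x8b9f
seq:1 @ bit 0 → (0x8b9f>>0)&0x1 = 0x1
ver:1 @ bit 1 → (0x8b9f>>1)&0x1 = 0x1
len:1 @ bit 2 → (0x8b9f>>2)&0x1 = 0x1
opcode:1 @ bit 3 → (0x8b9f>>3)&0x1 = 0x1
slot:9 @ bit 4 → (0x8b9f>>4)&0x1ff = 0xb9
prio:3 @ bit 13 → (0x8b9f>>13)&0x7 = 0x4  ←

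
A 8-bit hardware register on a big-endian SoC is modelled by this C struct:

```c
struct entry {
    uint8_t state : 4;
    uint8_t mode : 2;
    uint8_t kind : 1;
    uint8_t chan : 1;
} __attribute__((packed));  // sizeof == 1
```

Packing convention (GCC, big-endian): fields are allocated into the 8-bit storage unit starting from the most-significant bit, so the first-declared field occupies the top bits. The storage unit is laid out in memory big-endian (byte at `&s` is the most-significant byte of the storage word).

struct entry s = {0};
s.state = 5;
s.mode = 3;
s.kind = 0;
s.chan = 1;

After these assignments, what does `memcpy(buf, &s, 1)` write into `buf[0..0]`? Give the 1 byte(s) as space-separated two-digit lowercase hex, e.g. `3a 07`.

[4+:4] state=5 & 0xf = 0x5; word=0x50
[2+:2] mode=3 & 0x3 = 0x3; word=0x5c
[1+:1] kind=0 & 0x1 = 0x0; word=0x5c
[0+:1] chan=1 & 0x1 = 0x1; word=0x5d
word = 0x5d → big-endian bytes:
  [0]=0x5d

5d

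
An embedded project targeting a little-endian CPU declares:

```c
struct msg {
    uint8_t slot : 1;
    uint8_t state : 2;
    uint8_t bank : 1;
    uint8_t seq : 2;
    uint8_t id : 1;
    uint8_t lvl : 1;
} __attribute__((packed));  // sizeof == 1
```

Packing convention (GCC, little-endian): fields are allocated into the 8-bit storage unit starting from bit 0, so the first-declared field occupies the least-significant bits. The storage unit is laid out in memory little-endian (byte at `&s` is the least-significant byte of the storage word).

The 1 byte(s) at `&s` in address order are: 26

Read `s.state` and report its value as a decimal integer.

3

[0]=0x26 (little-endian) → word 0x26
slot:1 @ bit 0 → (0x26>>0)&0x1 = 0x0
state:2 @ bit 1 → (0x26>>1)&0x3 = 0x3  ←
bank:1 @ bit 3 → (0x26>>3)&0x1 = 0x0
seq:2 @ bit 4 → (0x26>>4)&0x3 = 0x2
id:1 @ bit 6 → (0x26>>6)&0x1 = 0x0
lvl:1 @ bit 7 → (0x26>>7)&0x1 = 0x0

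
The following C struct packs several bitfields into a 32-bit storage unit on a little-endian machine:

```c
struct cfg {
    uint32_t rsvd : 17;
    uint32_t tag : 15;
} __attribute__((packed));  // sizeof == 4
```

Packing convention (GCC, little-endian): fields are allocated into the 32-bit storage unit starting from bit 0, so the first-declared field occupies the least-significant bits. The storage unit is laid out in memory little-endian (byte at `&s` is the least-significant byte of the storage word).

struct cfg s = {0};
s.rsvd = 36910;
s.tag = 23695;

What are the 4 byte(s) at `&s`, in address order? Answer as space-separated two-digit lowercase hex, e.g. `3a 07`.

rsvd (17b) val=36910 bits=0x902e at bit 0: 0x0000902e
tag (15b) val=23695 bits=0x5c8f at bit 17: 0xb91e902e
word = 0xb91e902e → little-endian bytes:
  [0]=0x2e  [1]=0x90  [2]=0x1e  [3]=0xb9

2e 90 1e b9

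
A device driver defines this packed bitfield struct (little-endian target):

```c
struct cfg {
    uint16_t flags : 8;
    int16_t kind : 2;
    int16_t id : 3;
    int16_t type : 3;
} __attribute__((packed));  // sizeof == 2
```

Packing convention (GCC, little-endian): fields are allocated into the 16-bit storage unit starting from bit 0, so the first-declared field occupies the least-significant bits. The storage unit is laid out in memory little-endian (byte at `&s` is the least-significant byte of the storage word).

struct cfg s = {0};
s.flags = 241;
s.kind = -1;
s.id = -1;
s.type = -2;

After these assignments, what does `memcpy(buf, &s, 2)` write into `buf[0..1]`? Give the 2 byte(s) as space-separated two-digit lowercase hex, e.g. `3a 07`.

f1 df

[0+:8] flags=241 & 0xff = 0xf1; word=0x00f1
[8+:2] kind=-1 & 0x3 = 0x3; word=0x03f1
[10+:3] id=-1 & 0x7 = 0x7; word=0x1ff1
[13+:3] type=-2 & 0x7 = 0x6; word=0xdff1
word = 0xdff1 → little-endian bytes:
  [0]=0xf1  [1]=0xdf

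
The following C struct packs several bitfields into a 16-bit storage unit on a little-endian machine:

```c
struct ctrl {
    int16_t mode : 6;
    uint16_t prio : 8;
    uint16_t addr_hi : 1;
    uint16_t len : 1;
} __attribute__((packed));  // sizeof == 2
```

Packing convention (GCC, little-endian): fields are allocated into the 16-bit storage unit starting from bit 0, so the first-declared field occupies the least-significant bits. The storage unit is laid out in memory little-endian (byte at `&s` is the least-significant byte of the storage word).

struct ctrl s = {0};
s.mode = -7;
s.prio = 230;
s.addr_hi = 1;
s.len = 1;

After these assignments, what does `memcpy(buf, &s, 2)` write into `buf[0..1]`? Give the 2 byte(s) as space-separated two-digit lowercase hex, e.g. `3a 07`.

mode (6b) val=-7 bits=0x39 at bit 0: 0x0039
prio (8b) val=230 bits=0xe6 at bit 6: 0x39b9
addr_hi (1b) val=1 bits=0x1 at bit 14: 0x79b9
len (1b) val=1 bits=0x1 at bit 15: 0xf9b9
word = 0xf9b9 → little-endian bytes:
  [0]=0xb9  [1]=0xf9

b9 f9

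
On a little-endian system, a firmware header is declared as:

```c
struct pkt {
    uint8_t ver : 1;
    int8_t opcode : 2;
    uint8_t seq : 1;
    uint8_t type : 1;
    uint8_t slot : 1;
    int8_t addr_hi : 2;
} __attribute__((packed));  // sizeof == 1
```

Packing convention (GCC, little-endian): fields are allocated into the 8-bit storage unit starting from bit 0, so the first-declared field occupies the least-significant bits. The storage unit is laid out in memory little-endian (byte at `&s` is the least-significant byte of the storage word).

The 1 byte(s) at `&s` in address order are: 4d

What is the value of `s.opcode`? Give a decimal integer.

-2

[0]=0x4d (little-endian) → word 0x4d
ver [0+:1] = (word>>0) & 0x1 = 1
opcode [1+:2] = (word>>1) & 0x3 = 2  ←
seq [3+:1] = (word>>3) & 0x1 = 1
type [4+:1] = (word>>4) & 0x1 = 0
slot [5+:1] = (word>>5) & 0x1 = 0
addr_hi [6+:2] = (word>>6) & 0x3 = 1
opcode signed 2b, MSB=1: 2 - 4 = -2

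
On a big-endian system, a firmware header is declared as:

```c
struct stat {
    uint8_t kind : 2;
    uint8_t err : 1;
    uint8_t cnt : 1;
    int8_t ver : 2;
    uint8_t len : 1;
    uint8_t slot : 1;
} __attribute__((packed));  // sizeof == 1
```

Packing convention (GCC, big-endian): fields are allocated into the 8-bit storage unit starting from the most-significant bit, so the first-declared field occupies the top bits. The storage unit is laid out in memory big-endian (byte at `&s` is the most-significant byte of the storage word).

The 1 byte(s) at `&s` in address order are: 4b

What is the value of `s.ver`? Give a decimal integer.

-2

[0]=0x4b (big-endian) → word 0x4b
kind:2 @ bit 6 → (0x4b>>6)&0x3 = 0x1
err:1 @ bit 5 → (0x4b>>5)&0x1 = 0x0
cnt:1 @ bit 4 → (0x4b>>4)&0x1 = 0x0
ver:2 @ bit 2 → (0x4b>>2)&0x3 = 0x2  ←
len:1 @ bit 1 → (0x4b>>1)&0x1 = 0x1
slot:1 @ bit 0 → (0x4b>>0)&0x1 = 0x1
ver signed 2b, MSB=1: 2 - 4 = -2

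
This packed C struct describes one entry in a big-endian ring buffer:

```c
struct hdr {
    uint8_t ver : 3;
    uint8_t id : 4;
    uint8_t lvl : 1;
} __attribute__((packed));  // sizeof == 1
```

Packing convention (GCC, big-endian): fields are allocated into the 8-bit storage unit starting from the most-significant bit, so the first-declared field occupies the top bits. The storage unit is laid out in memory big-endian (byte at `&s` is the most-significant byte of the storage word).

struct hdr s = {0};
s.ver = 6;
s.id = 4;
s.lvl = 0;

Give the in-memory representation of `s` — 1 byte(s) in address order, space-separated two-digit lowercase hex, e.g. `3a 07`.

[5+:3] ver=6 & 0x7 = 0x6; word=0xc0
[1+:4] id=4 & 0xf = 0x4; word=0xc8
[0+:1] lvl=0 & 0x1 = 0x0; word=0xc8
word = 0xc8 → big-endian bytes:
  [0]=0xc8

c8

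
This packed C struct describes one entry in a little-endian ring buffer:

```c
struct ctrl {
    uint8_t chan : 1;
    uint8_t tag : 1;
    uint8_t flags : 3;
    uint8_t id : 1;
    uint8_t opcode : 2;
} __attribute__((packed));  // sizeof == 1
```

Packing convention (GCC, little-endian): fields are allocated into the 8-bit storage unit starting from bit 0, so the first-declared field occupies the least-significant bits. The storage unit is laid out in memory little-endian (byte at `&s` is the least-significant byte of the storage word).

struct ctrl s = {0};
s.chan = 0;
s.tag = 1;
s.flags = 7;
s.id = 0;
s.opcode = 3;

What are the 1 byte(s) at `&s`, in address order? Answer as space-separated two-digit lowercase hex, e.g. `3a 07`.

chan (1b) val=0 bits=0x0 at bit 0: 0x00
tag (1b) val=1 bits=0x1 at bit 1: 0x02
flags (3b) val=7 bits=0x7 at bit 2: 0x1e
id (1b) val=0 bits=0x0 at bit 5: 0x1e
opcode (2b) val=3 bits=0x3 at bit 6: 0xde
word = 0xde → little-endian bytes:
  [0]=0xde

de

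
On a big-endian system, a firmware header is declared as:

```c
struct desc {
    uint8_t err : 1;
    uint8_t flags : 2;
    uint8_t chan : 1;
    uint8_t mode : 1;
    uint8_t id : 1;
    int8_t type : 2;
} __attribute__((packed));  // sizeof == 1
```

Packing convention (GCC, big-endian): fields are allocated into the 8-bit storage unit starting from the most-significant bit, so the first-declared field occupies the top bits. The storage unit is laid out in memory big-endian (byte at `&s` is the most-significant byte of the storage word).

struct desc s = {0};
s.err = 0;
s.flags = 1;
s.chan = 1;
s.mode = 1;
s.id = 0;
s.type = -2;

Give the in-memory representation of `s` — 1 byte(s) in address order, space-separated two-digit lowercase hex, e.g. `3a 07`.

err (1b) val=0 bits=0x0 at bit 7: 0x00
flags (2b) val=1 bits=0x1 at bit 5: 0x20
chan (1b) val=1 bits=0x1 at bit 4: 0x30
mode (1b) val=1 bits=0x1 at bit 3: 0x38
id (1b) val=0 bits=0x0 at bit 2: 0x38
type (2b) val=-2 bits=0x2 at bit 0: 0x3a
word = 0x3a → big-endian bytes:
  [0]=0x3a

3a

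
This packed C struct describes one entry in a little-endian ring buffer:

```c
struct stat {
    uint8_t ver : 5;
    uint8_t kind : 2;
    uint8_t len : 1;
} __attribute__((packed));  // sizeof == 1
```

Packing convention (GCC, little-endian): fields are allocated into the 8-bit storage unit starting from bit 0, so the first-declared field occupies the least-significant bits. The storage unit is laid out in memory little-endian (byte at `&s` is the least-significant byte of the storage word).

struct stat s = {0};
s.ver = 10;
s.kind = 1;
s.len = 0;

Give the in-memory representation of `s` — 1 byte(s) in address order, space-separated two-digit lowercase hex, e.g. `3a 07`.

ver (5b) val=10 bits=0xa at bit 0: 0x0a
kind (2b) val=1 bits=0x1 at bit 5: 0x2a
len (1b) val=0 bits=0x0 at bit 7: 0x2a
word = 0x2a → little-endian bytes:
  [0]=0x2a

2a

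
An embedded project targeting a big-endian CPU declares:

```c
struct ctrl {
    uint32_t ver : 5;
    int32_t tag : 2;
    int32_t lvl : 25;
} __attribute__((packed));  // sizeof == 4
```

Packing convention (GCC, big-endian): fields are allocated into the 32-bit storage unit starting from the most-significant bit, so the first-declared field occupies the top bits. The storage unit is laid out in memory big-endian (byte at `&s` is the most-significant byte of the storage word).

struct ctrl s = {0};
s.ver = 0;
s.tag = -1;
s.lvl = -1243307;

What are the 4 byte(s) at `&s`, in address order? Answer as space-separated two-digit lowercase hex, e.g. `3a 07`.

ver:5 = 0 → 0x0 << 27 → word 0x00000000
tag:2 = -1 → 0x3 << 25 → word 0x06000000
lvl:25 = -1243307 → 0x1ed0755 << 0 → word 0x07ed0755
word = 0x07ed0755 → big-endian bytes:
  [0]=0x07  [1]=0xed  [2]=0x07  [3]=0x55

07 ed 07 55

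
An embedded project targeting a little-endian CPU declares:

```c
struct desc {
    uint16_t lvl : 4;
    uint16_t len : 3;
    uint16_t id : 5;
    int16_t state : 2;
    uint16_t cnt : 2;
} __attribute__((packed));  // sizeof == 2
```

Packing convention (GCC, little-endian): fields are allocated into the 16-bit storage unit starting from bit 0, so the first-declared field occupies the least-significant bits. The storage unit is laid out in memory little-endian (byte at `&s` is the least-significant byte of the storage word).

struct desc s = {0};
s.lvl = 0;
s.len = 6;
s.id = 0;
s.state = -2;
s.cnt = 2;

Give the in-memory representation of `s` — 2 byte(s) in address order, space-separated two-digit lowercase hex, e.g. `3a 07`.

lvl (4b) val=0 bits=0x0 at bit 0: 0x0000
len (3b) val=6 bits=0x6 at bit 4: 0x0060
id (5b) val=0 bits=0x0 at bit 7: 0x0060
state (2b) val=-2 bits=0x2 at bit 12: 0x2060
cnt (2b) val=2 bits=0x2 at bit 14: 0xa060
word = 0xa060 → little-endian bytes:
  [0]=0x60  [1]=0xa0

60 a0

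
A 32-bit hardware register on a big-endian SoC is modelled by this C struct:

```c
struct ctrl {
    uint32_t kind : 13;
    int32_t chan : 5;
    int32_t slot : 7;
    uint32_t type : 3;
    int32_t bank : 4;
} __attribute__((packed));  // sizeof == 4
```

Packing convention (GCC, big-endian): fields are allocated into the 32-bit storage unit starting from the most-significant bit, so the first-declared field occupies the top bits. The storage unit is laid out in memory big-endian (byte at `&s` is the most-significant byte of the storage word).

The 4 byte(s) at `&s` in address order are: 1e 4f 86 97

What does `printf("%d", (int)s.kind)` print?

[0]=0x1e [1]=0x4f [2]=0x86 [3]=0x97 (big-endian) → word 0x1e4f8697
kind:13 @ bit 19 → (0x1e4f8697>>19)&0x1fff = 0x3c9  ←
chan:5 @ bit 14 → (0x1e4f8697>>14)&0x1f = 0x1e
slot:7 @ bit 7 → (0x1e4f8697>>7)&0x7f = 0xd
type:3 @ bit 4 → (0x1e4f8697>>4)&0x7 = 0x1
bank:4 @ bit 0 → (0x1e4f8697>>0)&0xf = 0x7

969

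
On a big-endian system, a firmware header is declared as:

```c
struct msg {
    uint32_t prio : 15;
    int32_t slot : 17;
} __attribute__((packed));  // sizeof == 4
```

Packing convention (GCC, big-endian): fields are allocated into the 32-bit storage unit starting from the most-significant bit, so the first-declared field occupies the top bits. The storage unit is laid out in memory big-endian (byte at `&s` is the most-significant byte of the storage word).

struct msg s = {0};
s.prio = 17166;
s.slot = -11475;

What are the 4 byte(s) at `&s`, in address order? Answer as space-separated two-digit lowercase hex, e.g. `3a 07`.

prio:15 = 17166 → 0x430e << 17 → word 0x861c0000
slot:17 = -11475 → 0x1d32d << 0 → word 0x861dd32d
word = 0x861dd32d → big-endian bytes:
  [0]=0x86  [1]=0x1d  [2]=0xd3  [3]=0x2d

86 1d d3 2d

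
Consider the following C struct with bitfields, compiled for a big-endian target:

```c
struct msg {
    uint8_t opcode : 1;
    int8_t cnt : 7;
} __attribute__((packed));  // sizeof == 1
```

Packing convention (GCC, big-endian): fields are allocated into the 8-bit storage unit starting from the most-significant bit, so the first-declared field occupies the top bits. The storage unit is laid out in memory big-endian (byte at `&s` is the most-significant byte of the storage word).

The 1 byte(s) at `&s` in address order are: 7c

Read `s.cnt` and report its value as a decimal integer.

[0]=0x7c (big-endian) → word 0x7c
opcode [7+:1] = (word>>7) & 0x1 = 0
cnt [0+:7] = (word>>0) & 0x7f = 124  ←
cnt signed 7b, MSB=1: 124 - 128 = -4

-4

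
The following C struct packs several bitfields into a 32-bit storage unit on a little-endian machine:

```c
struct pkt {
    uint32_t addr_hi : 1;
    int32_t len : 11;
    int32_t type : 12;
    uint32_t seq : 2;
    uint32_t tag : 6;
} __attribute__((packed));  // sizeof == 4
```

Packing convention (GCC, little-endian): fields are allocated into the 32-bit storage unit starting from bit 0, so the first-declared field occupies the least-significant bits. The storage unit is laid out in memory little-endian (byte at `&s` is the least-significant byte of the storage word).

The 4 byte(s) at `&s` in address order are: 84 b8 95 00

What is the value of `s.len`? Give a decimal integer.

[0]=0x84 [1]=0xb8 [2]=0x95 [3]=0x00 (little-endian) → word 0x0095b884
addr_hi [0+:1] = (word>>0) & 0x1 = 0
len [1+:11] = (word>>1) & 0x7ff = 1090  ←
type [12+:12] = (word>>12) & 0xfff = 2395
seq [24+:2] = (word>>24) & 0x3 = 0
tag [26+:6] = (word>>26) & 0x3f = 0
len signed 11b, MSB=1: 1090 - 2048 = -958

-958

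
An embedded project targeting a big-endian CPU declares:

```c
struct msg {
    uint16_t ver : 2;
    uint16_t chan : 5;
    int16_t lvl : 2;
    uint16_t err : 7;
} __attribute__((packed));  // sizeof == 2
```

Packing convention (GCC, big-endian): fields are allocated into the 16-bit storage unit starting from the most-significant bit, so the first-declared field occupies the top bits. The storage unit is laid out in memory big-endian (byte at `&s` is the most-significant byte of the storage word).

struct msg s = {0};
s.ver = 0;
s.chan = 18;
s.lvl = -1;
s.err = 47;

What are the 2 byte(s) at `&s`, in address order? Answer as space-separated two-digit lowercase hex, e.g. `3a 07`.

25 af

[14+:2] ver=0 & 0x3 = 0x0; word=0x0000
[9+:5] chan=18 & 0x1f = 0x12; word=0x2400
[7+:2] lvl=-1 & 0x3 = 0x3; word=0x2580
[0+:7] err=47 & 0x7f = 0x2f; word=0x25af
word = 0x25af → big-endian bytes:
  [0]=0x25  [1]=0xaf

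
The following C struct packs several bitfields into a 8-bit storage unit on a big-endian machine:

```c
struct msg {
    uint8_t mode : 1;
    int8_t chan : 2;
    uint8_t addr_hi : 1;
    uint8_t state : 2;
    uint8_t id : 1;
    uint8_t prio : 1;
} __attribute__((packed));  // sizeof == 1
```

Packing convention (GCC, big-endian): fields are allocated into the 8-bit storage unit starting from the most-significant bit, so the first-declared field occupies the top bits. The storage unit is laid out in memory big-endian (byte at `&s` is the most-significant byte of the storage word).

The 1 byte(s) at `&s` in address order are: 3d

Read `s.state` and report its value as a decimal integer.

[0]=0x3d (big-endian) → word 0x3d
mode:1 @ bit 7 → (0x3d>>7)&0x1 = 0x0
chan:2 @ bit 5 → (0x3d>>5)&0x3 = 0x1
addr_hi:1 @ bit 4 → (0x3d>>4)&0x1 = 0x1
state:2 @ bit 2 → (0x3d>>2)&0x3 = 0x3  ←
id:1 @ bit 1 → (0x3d>>1)&0x1 = 0x0
prio:1 @ bit 0 → (0x3d>>0)&0x1 = 0x1

3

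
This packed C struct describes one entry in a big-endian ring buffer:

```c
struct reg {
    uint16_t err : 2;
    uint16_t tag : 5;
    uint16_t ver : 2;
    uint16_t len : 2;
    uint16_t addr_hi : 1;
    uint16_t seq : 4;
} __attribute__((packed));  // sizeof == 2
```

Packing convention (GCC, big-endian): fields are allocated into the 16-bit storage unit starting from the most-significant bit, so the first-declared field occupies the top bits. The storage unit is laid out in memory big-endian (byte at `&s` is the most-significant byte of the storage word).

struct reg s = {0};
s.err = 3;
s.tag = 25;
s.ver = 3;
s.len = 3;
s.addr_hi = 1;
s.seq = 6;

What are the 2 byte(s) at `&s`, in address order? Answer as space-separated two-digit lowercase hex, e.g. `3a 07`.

err (2b) val=3 bits=0x3 at bit 14: 0xc000
tag (5b) val=25 bits=0x19 at bit 9: 0xf200
ver (2b) val=3 bits=0x3 at bit 7: 0xf380
len (2b) val=3 bits=0x3 at bit 5: 0xf3e0
addr_hi (1b) val=1 bits=0x1 at bit 4: 0xf3f0
seq (4b) val=6 bits=0x6 at bit 0: 0xf3f6
word = 0xf3f6 → big-endian bytes:
  [0]=0xf3  [1]=0xf6

f3 f6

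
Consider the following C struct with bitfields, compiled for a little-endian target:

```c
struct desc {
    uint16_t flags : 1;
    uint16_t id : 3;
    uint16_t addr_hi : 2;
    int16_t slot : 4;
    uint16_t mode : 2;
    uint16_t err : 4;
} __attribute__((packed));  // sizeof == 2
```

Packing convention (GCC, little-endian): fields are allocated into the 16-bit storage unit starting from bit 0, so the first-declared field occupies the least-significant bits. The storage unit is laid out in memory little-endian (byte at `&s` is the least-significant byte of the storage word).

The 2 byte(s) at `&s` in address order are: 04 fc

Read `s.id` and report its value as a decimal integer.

2

[0]=0x04 [1]=0xfc (little-endian) → word 0xfc04
flags:1 @ bit 0 → (0xfc04>>0)&0x1 = 0x0
id:3 @ bit 1 → (0xfc04>>1)&0x7 = 0x2  ←
addr_hi:2 @ bit 4 → (0xfc04>>4)&0x3 = 0x0
slot:4 @ bit 6 → (0xfc04>>6)&0xf = 0x0
mode:2 @ bit 10 → (0xfc04>>10)&0x3 = 0x3
err:4 @ bit 12 → (0xfc04>>12)&0xf = 0xf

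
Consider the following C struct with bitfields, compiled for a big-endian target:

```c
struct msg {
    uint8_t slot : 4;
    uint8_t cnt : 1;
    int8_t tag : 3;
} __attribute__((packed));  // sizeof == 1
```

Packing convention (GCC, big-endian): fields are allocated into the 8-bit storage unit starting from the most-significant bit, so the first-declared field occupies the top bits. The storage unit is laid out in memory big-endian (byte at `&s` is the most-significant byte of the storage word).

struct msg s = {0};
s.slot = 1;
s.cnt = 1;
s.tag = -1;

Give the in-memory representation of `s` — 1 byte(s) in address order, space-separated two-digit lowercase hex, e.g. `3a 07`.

[4+:4] slot=1 & 0xf = 0x1; word=0x10
[3+:1] cnt=1 & 0x1 = 0x1; word=0x18
[0+:3] tag=-1 & 0x7 = 0x7; word=0x1f
word = 0x1f → big-endian bytes:
  [0]=0x1f

1f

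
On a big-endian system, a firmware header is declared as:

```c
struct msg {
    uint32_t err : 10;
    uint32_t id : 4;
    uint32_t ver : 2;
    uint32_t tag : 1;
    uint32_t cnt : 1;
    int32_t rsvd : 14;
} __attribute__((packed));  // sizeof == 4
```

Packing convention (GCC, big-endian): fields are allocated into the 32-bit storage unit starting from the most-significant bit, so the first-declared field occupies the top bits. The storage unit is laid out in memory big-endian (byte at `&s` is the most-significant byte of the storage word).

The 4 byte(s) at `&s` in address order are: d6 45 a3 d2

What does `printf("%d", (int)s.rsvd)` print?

-7214

[0]=0xd6 [1]=0x45 [2]=0xa3 [3]=0xd2 (big-endian) → word 0xd645a3d2
err:10 @ bit 22 → (0xd645a3d2>>22)&0x3ff = 0x359
id:4 @ bit 18 → (0xd645a3d2>>18)&0xf = 0x1
ver:2 @ bit 16 → (0xd645a3d2>>16)&0x3 = 0x1
tag:1 @ bit 15 → (0xd645a3d2>>15)&0x1 = 0x1
cnt:1 @ bit 14 → (0xd645a3d2>>14)&0x1 = 0x0
rsvd:14 @ bit 0 → (0xd645a3d2>>0)&0x3fff = 0x23d2  ←
rsvd signed 14b, MSB=1: 9170 - 16384 = -7214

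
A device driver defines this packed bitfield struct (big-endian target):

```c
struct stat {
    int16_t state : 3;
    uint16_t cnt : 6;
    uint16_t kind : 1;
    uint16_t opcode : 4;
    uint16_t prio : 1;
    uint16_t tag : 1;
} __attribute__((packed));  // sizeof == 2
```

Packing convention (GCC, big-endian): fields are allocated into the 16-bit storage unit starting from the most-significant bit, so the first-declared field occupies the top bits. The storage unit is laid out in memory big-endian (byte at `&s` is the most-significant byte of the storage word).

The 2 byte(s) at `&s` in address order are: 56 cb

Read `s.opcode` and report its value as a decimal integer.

[0]=0x56 [1]=0xcb (big-endian) → word 0x56cb
state:3 @ bit 13 → (0x56cb>>13)&0x7 = 0x2
cnt:6 @ bit 7 → (0x56cb>>7)&0x3f = 0x2d
kind:1 @ bit 6 → (0x56cb>>6)&0x1 = 0x1
opcode:4 @ bit 2 → (0x56cb>>2)&0xf = 0x2  ←
prio:1 @ bit 1 → (0x56cb>>1)&0x1 = 0x1
tag:1 @ bit 0 → (0x56cb>>0)&0x1 = 0x1

2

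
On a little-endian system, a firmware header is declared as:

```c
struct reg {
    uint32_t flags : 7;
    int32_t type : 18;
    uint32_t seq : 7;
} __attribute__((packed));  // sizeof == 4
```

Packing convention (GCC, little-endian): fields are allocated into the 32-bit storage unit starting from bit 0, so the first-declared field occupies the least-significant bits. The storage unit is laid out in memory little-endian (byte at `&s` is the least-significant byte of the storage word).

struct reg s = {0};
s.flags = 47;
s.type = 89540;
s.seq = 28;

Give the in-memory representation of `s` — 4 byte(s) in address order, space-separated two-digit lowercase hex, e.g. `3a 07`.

2f e2 ae 38

flags:7 = 47 → 0x2f << 0 → word 0x0000002f
type:18 = 89540 → 0x15dc4 << 7 → word 0x00aee22f
seq:7 = 28 → 0x1c << 25 → word 0x38aee22f
word = 0x38aee22f → little-endian bytes:
  [0]=0x2f  [1]=0xe2  [2]=0xae  [3]=0x38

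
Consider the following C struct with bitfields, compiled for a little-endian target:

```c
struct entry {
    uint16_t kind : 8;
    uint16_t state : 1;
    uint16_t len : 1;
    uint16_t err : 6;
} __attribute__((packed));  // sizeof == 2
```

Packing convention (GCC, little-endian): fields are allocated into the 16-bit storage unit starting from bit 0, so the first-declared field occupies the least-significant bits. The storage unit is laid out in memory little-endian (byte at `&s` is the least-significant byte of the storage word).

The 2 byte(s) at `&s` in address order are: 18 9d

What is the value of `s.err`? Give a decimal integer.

[0]=0x18 [1]=0x9d (little-endian) → word 0x9d18
kind [0+:8] = (word>>0) & 0xff = 24
state [8+:1] = (word>>8) & 0x1 = 1
len [9+:1] = (word>>9) & 0x1 = 0
err [10+:6] = (word>>10) & 0x3f = 39  ←

39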